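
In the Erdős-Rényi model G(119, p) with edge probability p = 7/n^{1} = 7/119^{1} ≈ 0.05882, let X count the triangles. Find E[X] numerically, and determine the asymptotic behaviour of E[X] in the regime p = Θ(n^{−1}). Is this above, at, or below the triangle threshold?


Number of potential triangles: C(119, 3) = 273819.
Each occurs with probability p³ ≈ (0.05882)³ ≈ 2.035416e-04.
By linearity: E[X] = C(119, 3)·p³ ≈ 273819 · 2.035416e-04 ≈ 55.7336.
Here α = 1, so p = 7/n is exactly at the triangle threshold p ~ 1/n. Asymptotically E[X] → c³/6 = 7³/6 = 343/6 ≈ 57.1667, a bounded constant. In this regime the triangle count is asymptotically Poisson(c³/6).

E[X] ≈ 55.7336; in regime p = Θ(1/n^{1}) E[X] stays bounded (at the triangle threshold p ~ 1/n).


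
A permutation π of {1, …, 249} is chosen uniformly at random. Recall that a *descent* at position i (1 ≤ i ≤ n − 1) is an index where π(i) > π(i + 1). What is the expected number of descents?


Write X = Σ X_I over i = 1, …, 248, with X_I the indicator of one descent.
There are 248 indicators.
For each fixed i, the pair (π(i), π(i+1)) is a uniformly random ordered pair of distinct values from {1, …, 249}; by symmetry P[π(i) > π(i+1)] = 1/2.
By linearity: E[X] = 248 · (1/2) = (249 − 1) · (1/2) = 124 ≈ 124.000000.

E[X] = 124 = 124.000000.


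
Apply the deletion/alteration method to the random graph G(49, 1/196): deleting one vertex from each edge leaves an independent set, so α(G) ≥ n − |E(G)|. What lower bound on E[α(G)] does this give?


E[|E(G)|] = C(49, 2)·p = 1176 · (1/196) = 6.
E[α(G)] ≥ n − E[|E(G)|] = 49 − 6 = 43.
Numerically: ≈ 43.000.
(This is only a lower bound; the true E[α(G)] may be larger.)

E[α(G)] ≥ 43 ≈ 43.000.


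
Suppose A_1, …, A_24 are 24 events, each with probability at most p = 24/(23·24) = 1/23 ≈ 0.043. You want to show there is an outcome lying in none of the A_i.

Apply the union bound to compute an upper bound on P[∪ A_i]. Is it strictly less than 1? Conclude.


Union bound: P[∪_{i=1}^{24} A_i] ≤ Σ_i P[A_i] ≤ 24·p = 24·(1/23) = 24/23.
Numerically: 24/23 ≈ 1.043.
Is 24/23 < 1? NO.
Since the bound 24/23 is ≥ 1, the union bound is uninformative here; it does NOT by itself certify existence.

24·p = 24/23 ≈ 1.043; existence NOT certified by the union bound.


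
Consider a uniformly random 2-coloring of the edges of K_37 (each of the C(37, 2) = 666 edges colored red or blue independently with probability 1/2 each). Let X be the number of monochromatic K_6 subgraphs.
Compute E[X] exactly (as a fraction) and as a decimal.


Let X = Σ_S X_S over the C(37, 6) = 2324784 subsets S of size 6, where X_S = 1 if the K_6 on S is monochromatic.
For a fixed S, the K_6 on S has C(6, 2) = 15 edges. P[all 15 edges red] = (1/2)^15, and likewise for blue, so P[monochromatic] = 2·(1/2)^15 = 2^{1 − 15} = 1/16384.
Summing: E[X] = C(37, 6) · 2^{1 − 15} = 2324784 · 1/16384 = 145299/1024.
Numerically: E[X] ≈ 141.89355.

E[X] = C(37,6)·2^(1−C(6,2)) = 145299/1024 ≈ 141.89355.


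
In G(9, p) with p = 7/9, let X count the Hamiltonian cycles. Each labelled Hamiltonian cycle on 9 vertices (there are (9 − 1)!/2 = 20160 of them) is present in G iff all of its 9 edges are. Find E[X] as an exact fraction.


K_9 has (9 − 1)!/2 = 20160 labelled Hamiltonian cycles.
For each such Hamiltonian cycle H, let X_H = 1 if all 9 edges of H are present in G. Then P[X_H = 1] = p^{9} = (7/9)^{9} = 40353607/387420489.
By linearity: E[X] = Σ_H E[X_H] = 20160 · p^{9} = 20160 · 40353607/387420489 = 90392079680/43046721.
Numerically: E[X] ≈ 2.1e+03.

E[X] = 20160 · (7/9)^{9} = 90392079680/43046721 ≈ 2.1e+03.


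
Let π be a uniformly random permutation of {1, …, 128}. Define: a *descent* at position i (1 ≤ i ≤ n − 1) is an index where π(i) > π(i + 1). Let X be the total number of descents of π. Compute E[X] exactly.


Write X = Σ X_I over i = 1, …, 127, with X_I the indicator of one descent.
There are 127 indicators.
For each fixed i, the pair (π(i), π(i+1)) is a uniformly random ordered pair of distinct values from {1, …, 128}; by symmetry P[π(i) > π(i+1)] = 1/2.
By linearity: E[X] = 127 · (1/2) = (128 − 1) · (1/2) = 127/2 ≈ 63.50000.

E[X] = 127/2 = 63.50000.


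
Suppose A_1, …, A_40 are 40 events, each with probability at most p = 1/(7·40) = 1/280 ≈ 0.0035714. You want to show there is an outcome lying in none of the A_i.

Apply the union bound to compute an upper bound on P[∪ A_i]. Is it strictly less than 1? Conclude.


Union bound: P[∪_{i=1}^{40} A_i] ≤ Σ_i P[A_i] ≤ 40·p = 40·(1/280) = 1/7.
Numerically: 1/7 ≈ 0.1428571.
Is 1/7 < 1? YES.
Since P[∪ A_i] ≤ 1/7 < 1, the complement has P[∩ A_i^c] ≥ 1 − 1/7 = 6/7 > 0, so some outcome avoids every A_i.

40·p = 1/7 ≈ 0.1428571; existence CERTIFIED by the union bound.


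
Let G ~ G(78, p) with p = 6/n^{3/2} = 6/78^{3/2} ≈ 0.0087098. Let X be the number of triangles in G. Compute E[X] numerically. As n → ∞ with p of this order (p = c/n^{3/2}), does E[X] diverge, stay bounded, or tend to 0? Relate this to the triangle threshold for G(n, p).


Number of potential triangles: C(78, 3) = 76076.
Each occurs with probability p³ ≈ (0.0087098)³ ≈ 6.6073611e-07.
By linearity: E[X] = C(78, 3)·p³ ≈ 76076 · 6.6073611e-07 ≈ 0.05027.
Since α = 3/2 > 1, p = c/n^{3/2} = o(1/n) is below the triangle threshold p ~ 1/n. Asymptotically E[X] ~ (c³/6)·n^{3(1−α)} = (6³/6)·n^{-1.5} → 0, so by Markov's inequality G has no triangles w.h.p.

E[X] ≈ 0.05027; in regime p = Θ(1/n^{3/2}) E[X] tends to 0 (below the triangle threshold p ~ 1/n).


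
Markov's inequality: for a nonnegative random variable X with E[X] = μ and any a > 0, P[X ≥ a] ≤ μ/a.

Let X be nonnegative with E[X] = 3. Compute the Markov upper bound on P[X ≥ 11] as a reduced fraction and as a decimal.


μ = E[X] = 3, a = 11.
Markov: P[X ≥ 11] ≤ μ/a = (3)/11 = 3/11.
Numerically: ≈ 0.27273.
(Since a = 11 > μ = 3.00000, the bound 3/11 is < 1 and informative.)

P[X ≥ 11] ≤ 3/11 ≈ 0.27273.


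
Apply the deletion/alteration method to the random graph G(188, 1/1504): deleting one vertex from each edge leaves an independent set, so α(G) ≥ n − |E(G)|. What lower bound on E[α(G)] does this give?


E[|E(G)|] = C(188, 2)·p = 17578 · (1/1504) = 187/16.
E[α(G)] ≥ n − E[|E(G)|] = 188 − 187/16 = 2821/16.
Numerically: ≈ 176.312500.
(This is only a lower bound; the true E[α(G)] may be larger.)

E[α(G)] ≥ 2821/16 ≈ 176.312500.


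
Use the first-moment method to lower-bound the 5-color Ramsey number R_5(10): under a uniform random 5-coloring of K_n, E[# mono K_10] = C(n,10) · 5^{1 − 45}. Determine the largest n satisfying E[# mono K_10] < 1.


We need C(n, 10) · 5^{1 − 45} < 1, i.e. C(n, 10) < 5^{45 − 1} = 5684341886080801486968994140625.
Check values of n near the boundary:
  n = 5391: C(5391, 10) = 5666344714787188828795213697883; 5666344714787188828795213697883 < 5684341886080801486968994140625? YES
  n = 5392: C(5392, 10) = 5676873040158402483252283957448; 5676873040158402483252283957448 < 5684341886080801486968994140625? YES
  n = 5393: C(5393, 10) = 5687418968154238267170642278008; 5687418968154238267170642278008 < 5684341886080801486968994140625? NO
  n = 5394: C(5394, 10) = 5697982524930156243149785372878; 5697982524930156243149785372878 < 5684341886080801486968994140625? NO
  n = 5395: C(5395, 10) = 5708563736675616143322765475706; 5708563736675616143322765475706 < 5684341886080801486968994140625? NO
The largest n with C(n, 10) < 5684341886080801486968994140625 is n = 5392 (where E[X] = 5676873040158402483252283957448/5684341886080801486968994140625 ≈ 0.99869). Hence R_5(10) > 5392, i.e. R_5(10) ≥ 5393.

Largest n = 5392; hence R_5(10) > 5392.


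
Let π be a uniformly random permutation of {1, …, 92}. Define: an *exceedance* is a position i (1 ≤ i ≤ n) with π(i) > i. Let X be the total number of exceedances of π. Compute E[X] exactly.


Write X = Σ_{i=1}^{92} X_i, where X_i = 1_{π(i) > i}.
For each fixed i, π(i) is uniform over {1, …, 92} (marginal of a uniform permutation), so P[π(i) > i] = (n − i)/n. Summing: Σ_{i=1}^{92} (n − i)/n = (0 + 1 + … + 91)/92 = 92(92 − 1)/(2·92) = (92 − 1)/2.
Hence E[X] = Σ_{i=1}^{92} (92 − i)/92 = 91/2 ≈ 45.500000.

E[X] = 91/2 = 45.500000.


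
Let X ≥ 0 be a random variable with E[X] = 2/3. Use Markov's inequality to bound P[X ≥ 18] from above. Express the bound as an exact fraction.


μ = E[X] = 2/3, a = 18.
Markov: P[X ≥ 18] ≤ μ/a = (2/3)/18 = 1/27.
Numerically: ≈ 0.037.
(Since a = 18 > μ = 0.667, the bound 1/27 is < 1 and informative.)

P[X ≥ 18] ≤ 1/27 ≈ 0.037.


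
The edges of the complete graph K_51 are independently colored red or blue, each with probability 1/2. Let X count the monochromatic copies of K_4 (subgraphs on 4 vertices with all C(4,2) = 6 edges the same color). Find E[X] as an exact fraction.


Let X = Σ_S X_S over the C(51, 4) = 249900 subsets S of size 4, where X_S = 1 if the K_4 on S is monochromatic.
For a fixed S, the K_4 on S has C(4, 2) = 6 edges. P[all 6 edges red] = (1/2)^6, and likewise for blue, so P[monochromatic] = 2·(1/2)^6 = 2^{1 − 6} = 1/32.
By linearity of expectation: E[X] = C(51, 4) · 2^{1 − 6} = 249900 · 1/32 = 62475/8.
Numerically: E[X] ≈ 7809.375.

E[X] = C(51,4)·2^(1−C(4,2)) = 62475/8 ≈ 7809.375.


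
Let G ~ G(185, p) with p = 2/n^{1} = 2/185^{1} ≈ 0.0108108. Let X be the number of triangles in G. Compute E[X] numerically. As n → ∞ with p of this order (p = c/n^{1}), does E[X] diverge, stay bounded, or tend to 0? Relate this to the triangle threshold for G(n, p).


Number of potential triangles: C(185, 3) = 1038220.
Each occurs with probability p³ ≈ (0.0108108)³ ≈ 1.26349871e-06.
By linearity: E[X] = C(185, 3)·p³ ≈ 1038220 · 1.26349871e-06 ≈ 1.311790.
Here α = 1, so p = 2/n is exactly at the triangle threshold p ~ 1/n. Asymptotically E[X] → c³/6 = 2³/6 = 4/3 ≈ 1.333333, a bounded constant. In this regime the triangle count is asymptotically Poisson(c³/6).

E[X] ≈ 1.311790; in regime p = Θ(1/n^{1}) E[X] stays bounded (at the triangle threshold p ~ 1/n).


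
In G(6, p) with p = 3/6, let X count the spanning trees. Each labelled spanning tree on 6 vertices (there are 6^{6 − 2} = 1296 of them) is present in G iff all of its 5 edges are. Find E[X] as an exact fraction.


K_6 has 6^{6 − 2} = 1296 labelled spanning trees.
For each such spanning tree H, let X_H = 1 if all 5 edges of H are present in G. Then P[X_H = 1] = p^{5} = (1/2)^{5} = 1/32.
By linearity of expectation: E[X] = Σ_H E[X_H] = 1296 · p^{5} = 1296 · 1/32 = 81/2.
Numerically: E[X] ≈ 40.5.

E[X] = 1296 · (1/2)^{5} = 81/2 ≈ 40.5.


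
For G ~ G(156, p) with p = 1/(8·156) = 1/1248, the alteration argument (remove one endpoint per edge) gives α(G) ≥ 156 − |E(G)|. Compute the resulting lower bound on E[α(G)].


E[|E(G)|] = C(156, 2)·p = 12090 · (1/1248) = 155/16.
E[α(G)] ≥ n − E[|E(G)|] = 156 − 155/16 = 2341/16.
Numerically: ≈ 146.312.
(This is only a lower bound; the true E[α(G)] may be larger.)

E[α(G)] ≥ 2341/16 ≈ 146.312.


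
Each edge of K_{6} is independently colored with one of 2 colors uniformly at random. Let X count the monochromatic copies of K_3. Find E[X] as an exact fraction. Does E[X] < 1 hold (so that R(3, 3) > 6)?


E[X] = C(6, 3) · 2^{1 − 3} = 20 · 2^{−2} = 20/4.
As a reduced fraction: E[X] = 5 ≈ 5.000.
Is E[X] < 1? NO.
Since E[X] ≥ 1, the first-moment bound is inconclusive at n = 6; it does NOT by itself certify R(3, 3) > 6.

E[X] = 5 ≈ 5.000; E[X] ≥ 1; first-moment method inconclusive here.


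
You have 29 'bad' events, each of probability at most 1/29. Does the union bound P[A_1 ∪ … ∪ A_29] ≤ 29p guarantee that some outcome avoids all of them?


Union bound: P[∪_{i=1}^{29} A_i] ≤ Σ_i P[A_i] ≤ 29·p = 29·(1/29) = 1.
Numerically: 1 ≈ 1.0000000.
Is 1 < 1? NO.
Since the bound 1 is ≥ 1, the union bound is uninformative here; it does NOT by itself certify existence.

29·p = 1 ≈ 1.0000000; existence NOT certified by the union bound.


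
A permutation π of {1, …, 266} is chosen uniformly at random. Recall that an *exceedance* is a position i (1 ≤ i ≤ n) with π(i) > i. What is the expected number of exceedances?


Write X = Σ_{i=1}^{266} X_i, where X_i = 1_{π(i) > i}.
For each fixed i, π(i) is uniform over {1, …, 266} (marginal of a uniform permutation), so P[π(i) > i] = (n − i)/n. Summing: Σ_{i=1}^{266} (n − i)/n = (0 + 1 + … + 265)/266 = 266(266 − 1)/(2·266) = (266 − 1)/2.
Hence E[X] = Σ_{i=1}^{266} (266 − i)/266 = 265/2 ≈ 132.500.

E[X] = 265/2 = 132.500.


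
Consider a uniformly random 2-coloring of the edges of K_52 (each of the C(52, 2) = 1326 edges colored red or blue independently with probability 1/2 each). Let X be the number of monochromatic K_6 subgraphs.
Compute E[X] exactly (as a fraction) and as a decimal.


Let X = Σ_S X_S over the C(52, 6) = 20358520 subsets S of size 6, where X_S = 1 if the K_6 on S is monochromatic.
For a fixed S, the K_6 on S has C(6, 2) = 15 edges. P[all 15 edges red] = (1/2)^15, and likewise for blue, so P[monochromatic] = 2·(1/2)^15 = 2^{1 − 15} = 1/16384.
By linearity: E[X] = C(52, 6) · 2^{1 − 15} = 20358520 · 1/16384 = 2544815/2048.
Numerically: E[X] ≈ 1242.585449.

E[X] = C(52,6)·2^(1−C(6,2)) = 2544815/2048 ≈ 1242.585449.


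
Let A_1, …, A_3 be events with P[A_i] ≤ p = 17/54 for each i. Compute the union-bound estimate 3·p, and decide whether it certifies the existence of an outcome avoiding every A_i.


Union bound: P[∪_{i=1}^{3} A_i] ≤ Σ_i P[A_i] ≤ 3·p = 3·(17/54) = 17/18.
Numerically: 17/18 ≈ 0.94444.
Is 17/18 < 1? YES.
Since P[∪ A_i] ≤ 17/18 < 1, the complement has P[∩ A_i^c] ≥ 1 − 17/18 = 1/18 > 0, so some outcome avoids every A_i.

3·p = 17/18 ≈ 0.94444; existence CERTIFIED by the union bound.


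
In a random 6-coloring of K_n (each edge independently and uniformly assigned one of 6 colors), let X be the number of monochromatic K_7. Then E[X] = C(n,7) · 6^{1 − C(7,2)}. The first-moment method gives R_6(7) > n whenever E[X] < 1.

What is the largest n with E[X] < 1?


We need C(n, 7) · 6^{1 − 21} < 1, i.e. C(n, 7) < 6^{21 − 1} = 3656158440062976.
Check values of n near the boundary:
  n = 562: C(562, 7) = 3384017972944752; 3384017972944752 < 3656158440062976? YES
  n = 563: C(563, 7) = 3426622515769596; 3426622515769596 < 3656158440062976? YES
  n = 564: C(564, 7) = 3469685994423792; 3469685994423792 < 3656158440062976? YES
  n = 565: C(565, 7) = 3513212521235560; 3513212521235560 < 3656158440062976? YES
  n = 566: C(566, 7) = 3557206237959440; 3557206237959440 < 3656158440062976? YES
  n = 567: C(567, 7) = 3601671315933933; 3601671315933933 < 3656158440062976? YES
  n = 568: C(568, 7) = 3646611956239704; 3646611956239704 < 3656158440062976? YES
  n = 569: C(569, 7) = 3692032389858348; 3692032389858348 < 3656158440062976? NO
  n = 570: C(570, 7) = 3737936877831720; 3737936877831720 < 3656158440062976? NO
  n = 571: C(571, 7) = 3784329711421830; 3784329711421830 < 3656158440062976? NO
The largest n with C(n, 7) < 3656158440062976 is n = 568 (where E[X] = 16882462760369/16926659444736 ≈ 0.99739). Hence R_6(7) > 568, i.e. R_6(7) ≥ 569.

Largest n = 568; hence R_6(7) > 568.


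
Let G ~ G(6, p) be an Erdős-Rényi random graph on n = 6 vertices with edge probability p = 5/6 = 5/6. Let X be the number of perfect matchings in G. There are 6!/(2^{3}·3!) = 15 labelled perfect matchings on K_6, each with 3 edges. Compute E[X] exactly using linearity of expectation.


K_6 has 6!/(2^{3}·3!) = 15 labelled perfect matchings.
For each such perfect matching H, let X_H = 1 if all 3 edges of H are present in G. Then P[X_H = 1] = p^{3} = (5/6)^{3} = 125/216.
By linearity of expectation: E[X] = Σ_H E[X_H] = 15 · p^{3} = 15 · 125/216 = 625/72.
Numerically: E[X] ≈ 8.68056.

E[X] = 15 · (5/6)^{3} = 625/72 ≈ 8.68056.


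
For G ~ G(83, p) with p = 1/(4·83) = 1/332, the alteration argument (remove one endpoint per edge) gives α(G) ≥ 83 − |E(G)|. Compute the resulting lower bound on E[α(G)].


E[|E(G)|] = C(83, 2)·p = 3403 · (1/332) = 41/4.
E[α(G)] ≥ n − E[|E(G)|] = 83 − 41/4 = 291/4.
Numerically: ≈ 72.750000.
(This is only a lower bound; the true E[α(G)] may be larger.)

E[α(G)] ≥ 291/4 ≈ 72.750000.


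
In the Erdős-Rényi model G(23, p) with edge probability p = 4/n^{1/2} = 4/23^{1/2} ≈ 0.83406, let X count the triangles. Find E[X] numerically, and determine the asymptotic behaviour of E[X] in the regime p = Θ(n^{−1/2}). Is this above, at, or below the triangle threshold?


Number of potential triangles: C(23, 3) = 1771.
Each occurs with probability p³ ≈ (0.83406)³ ≈ 5.8021402e-01.
By linearity: E[X] = C(23, 3)·p³ ≈ 1771 · 5.8021402e-01 ≈ 1027.55903.
Since α = 1/2 < 1, p = c/n^{1/2} ≫ 1/n is above the triangle threshold p ~ 1/n. Asymptotically E[X] ~ (c³/6)·n^{3(1−α)} = (4³/6)·n^{1.5} → ∞; triangles are abundant w.h.p.

E[X] ≈ 1027.55903; in regime p = Θ(1/n^{1/2}) E[X] diverges (above the triangle threshold p ~ 1/n).


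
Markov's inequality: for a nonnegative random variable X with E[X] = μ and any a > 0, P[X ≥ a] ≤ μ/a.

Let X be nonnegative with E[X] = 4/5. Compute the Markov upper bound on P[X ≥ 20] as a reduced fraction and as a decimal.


μ = E[X] = 4/5, a = 20.
Markov: P[X ≥ 20] ≤ μ/a = (4/5)/20 = 1/25.
Numerically: ≈ 0.040000.
(Since a = 20 > μ = 0.800000, the bound 1/25 is < 1 and informative.)

P[X ≥ 20] ≤ 1/25 ≈ 0.040000.


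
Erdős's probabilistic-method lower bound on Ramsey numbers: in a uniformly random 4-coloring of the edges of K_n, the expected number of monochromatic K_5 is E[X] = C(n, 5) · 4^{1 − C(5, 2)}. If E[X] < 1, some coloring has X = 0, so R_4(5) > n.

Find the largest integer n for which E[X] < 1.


We need C(n, 5) · 4^{1 − 10} < 1, i.e. C(n, 5) < 4^{10 − 1} = 262144.
Check values of n near the boundary:
  n = 32: C(32, 5) = 201376; 201376 < 262144? YES
  n = 33: C(33, 5) = 237336; 237336 < 262144? YES
  n = 34: C(34, 5) = 278256; 278256 < 262144? NO
  n = 35: C(35, 5) = 324632; 324632 < 262144? NO
The largest n with C(n, 5) < 262144 is n = 33 (where E[X] = 29667/32768 ≈ 0.9054). Hence R_4(5) > 33, i.e. R_4(5) ≥ 34.

Largest n = 33; hence R_4(5) > 33.


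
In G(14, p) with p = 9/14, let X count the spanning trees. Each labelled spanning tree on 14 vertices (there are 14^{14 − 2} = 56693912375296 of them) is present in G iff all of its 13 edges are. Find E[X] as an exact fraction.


K_14 has 14^{14 − 2} = 56693912375296 labelled spanning trees.
For each such spanning tree H, let X_H = 1 if all 13 edges of H are present in G. Then P[X_H = 1] = p^{13} = (9/14)^{13} = 2541865828329/793714773254144.
Summing the indicators: E[X] = Σ_H E[X_H] = 56693912375296 · p^{13} = 56693912375296 · 2541865828329/793714773254144 = 2541865828329/14.
Numerically: E[X] ≈ 1.82e+11.

E[X] = 56693912375296 · (9/14)^{13} = 2541865828329/14 ≈ 1.82e+11.


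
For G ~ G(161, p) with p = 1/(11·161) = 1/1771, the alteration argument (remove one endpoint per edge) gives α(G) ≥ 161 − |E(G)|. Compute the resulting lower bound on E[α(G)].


E[|E(G)|] = C(161, 2)·p = 12880 · (1/1771) = 80/11.
E[α(G)] ≥ n − E[|E(G)|] = 161 − 80/11 = 1691/11.
Numerically: ≈ 153.727273.
(This is only a lower bound; the true E[α(G)] may be larger.)

E[α(G)] ≥ 1691/11 ≈ 153.727273.


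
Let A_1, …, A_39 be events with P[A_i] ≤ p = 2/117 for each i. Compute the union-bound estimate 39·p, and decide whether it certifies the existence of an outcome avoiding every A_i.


Union bound: P[∪_{i=1}^{39} A_i] ≤ Σ_i P[A_i] ≤ 39·p = 39·(2/117) = 2/3.
Numerically: 2/3 ≈ 0.667.
Is 2/3 < 1? YES.
Since P[∪ A_i] ≤ 2/3 < 1, the complement has P[∩ A_i^c] ≥ 1 − 2/3 = 1/3 > 0, so some outcome avoids every A_i.

39·p = 2/3 ≈ 0.667; existence CERTIFIED by the union bound.


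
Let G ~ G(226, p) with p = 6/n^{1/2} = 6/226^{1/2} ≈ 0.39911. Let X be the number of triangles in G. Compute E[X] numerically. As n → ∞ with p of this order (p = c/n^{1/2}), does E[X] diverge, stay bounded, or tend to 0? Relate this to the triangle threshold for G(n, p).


Number of potential triangles: C(226, 3) = 1898400.
Each occurs with probability p³ ≈ (0.39911)³ ≈ 6.3575691e-02.
By linearity: E[X] = C(226, 3)·p³ ≈ 1898400 · 6.3575691e-02 ≈ 120692.09269.
Since α = 1/2 < 1, p = c/n^{1/2} ≫ 1/n is above the triangle threshold p ~ 1/n. Asymptotically E[X] ~ (c³/6)·n^{3(1−α)} = (6³/6)·n^{1.5} → ∞; triangles are abundant w.h.p.

E[X] ≈ 120692.09269; in regime p = Θ(1/n^{1/2}) E[X] diverges (above the triangle threshold p ~ 1/n).


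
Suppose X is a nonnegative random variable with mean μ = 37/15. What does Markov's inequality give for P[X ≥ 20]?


μ = E[X] = 37/15, a = 20.
Markov: P[X ≥ 20] ≤ μ/a = (37/15)/20 = 37/300.
Numerically: ≈ 0.12333.
(Since a = 20 > μ = 2.46667, the bound 37/300 is < 1 and informative.)

P[X ≥ 20] ≤ 37/300 ≈ 0.12333.


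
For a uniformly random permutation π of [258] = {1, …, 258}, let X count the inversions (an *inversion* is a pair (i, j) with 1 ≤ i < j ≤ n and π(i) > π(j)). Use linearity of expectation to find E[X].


Write X = Σ X_I over the C(258, 2) = 33153 pairs i < j, with X_I the indicator of one inversion.
There are 33153 indicators.
For each fixed pair i < j, the values π(i) and π(j) are two distinct elements of {1, …, 258} in uniformly random order; by symmetry P[π(i) > π(j)] = 1/2.
By linearity: E[X] = 33153 · (1/2) = C(258, 2) · (1/2) = 33153/2 = 33153/2 ≈ 16576.50000.

E[X] = 33153/2 = 16576.50000.


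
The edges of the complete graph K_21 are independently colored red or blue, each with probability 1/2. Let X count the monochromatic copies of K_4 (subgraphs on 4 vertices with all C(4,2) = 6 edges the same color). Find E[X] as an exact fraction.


Let X = Σ_S X_S over the C(21, 4) = 5985 subsets S of size 4, where X_S = 1 if the K_4 on S is monochromatic.
For a fixed S, the K_4 on S has C(4, 2) = 6 edges. P[all 6 edges red] = (1/2)^6, and likewise for blue, so P[monochromatic] = 2·(1/2)^6 = 2^{1 − 6} = 1/32.
By linearity: E[X] = C(21, 4) · 2^{1 − 6} = 5985 · 1/32 = 5985/32.
Numerically: E[X] ≈ 187.0312.

E[X] = C(21,4)·2^(1−C(4,2)) = 5985/32 ≈ 187.0312.


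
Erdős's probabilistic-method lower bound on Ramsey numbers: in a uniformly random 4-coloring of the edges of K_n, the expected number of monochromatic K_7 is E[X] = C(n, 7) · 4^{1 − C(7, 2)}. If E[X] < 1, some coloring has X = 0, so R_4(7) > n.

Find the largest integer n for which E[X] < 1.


We need C(n, 7) · 4^{1 − 21} < 1, i.e. C(n, 7) < 4^{21 − 1} = 1099511627776.
Check values of n near the boundary:
  n = 176: C(176, 7) = 919790691600; 919790691600 < 1099511627776? YES
  n = 177: C(177, 7) = 957664425960; 957664425960 < 1099511627776? YES
  n = 178: C(178, 7) = 996867063280; 996867063280 < 1099511627776? YES
  n = 179: C(179, 7) = 1037437234460; 1037437234460 < 1099511627776? YES
  n = 180: C(180, 7) = 1079414463600; 1079414463600 < 1099511627776? YES
  n = 181: C(181, 7) = 1122839183400; 1122839183400 < 1099511627776? NO
The largest n with C(n, 7) < 1099511627776 is n = 180 (where E[X] = 67463403975/68719476736 ≈ 0.9817217). Hence R_4(7) > 180, i.e. R_4(7) ≥ 181.

Largest n = 180; hence R_4(7) > 180.


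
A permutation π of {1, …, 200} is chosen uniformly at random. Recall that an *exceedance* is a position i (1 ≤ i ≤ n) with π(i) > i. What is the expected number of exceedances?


Write X = Σ_{i=1}^{200} X_i, where X_i = 1_{π(i) > i}.
For each fixed i, π(i) is uniform over {1, …, 200} (marginal of a uniform permutation), so P[π(i) > i] = (n − i)/n. Summing: Σ_{i=1}^{200} (n − i)/n = (0 + 1 + … + 199)/200 = 200(200 − 1)/(2·200) = (200 − 1)/2.
Hence E[X] = Σ_{i=1}^{200} (200 − i)/200 = 199/2 ≈ 99.50000.

E[X] = 199/2 = 99.50000.


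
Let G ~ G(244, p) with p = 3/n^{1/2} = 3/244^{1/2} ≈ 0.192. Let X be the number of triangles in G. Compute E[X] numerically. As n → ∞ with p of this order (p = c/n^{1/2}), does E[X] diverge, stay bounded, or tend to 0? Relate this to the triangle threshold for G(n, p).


Number of potential triangles: C(244, 3) = 2391444.
Each occurs with probability p³ ≈ (0.192)³ ≈ 7.08401e-03.
By linearity: E[X] = C(244, 3)·p³ ≈ 2391444 · 7.08401e-03 ≈ 16941.008.
Since α = 1/2 < 1, p = c/n^{1/2} ≫ 1/n is above the triangle threshold p ~ 1/n. Asymptotically E[X] ~ (c³/6)·n^{3(1−α)} = (3³/6)·n^{1.5} → ∞; triangles are abundant w.h.p.

E[X] ≈ 16941.008; in regime p = Θ(1/n^{1/2}) E[X] diverges (above the triangle threshold p ~ 1/n).


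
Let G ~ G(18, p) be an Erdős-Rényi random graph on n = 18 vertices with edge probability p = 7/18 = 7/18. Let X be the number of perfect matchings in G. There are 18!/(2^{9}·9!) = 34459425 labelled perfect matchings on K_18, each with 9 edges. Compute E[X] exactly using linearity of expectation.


K_18 has 18!/(2^{9}·9!) = 34459425 labelled perfect matchings.
For each such perfect matching H, let X_H = 1 if all 9 edges of H are present in G. Then P[X_H = 1] = p^{9} = (7/18)^{9} = 40353607/198359290368.
By linearity of expectation: E[X] = Σ_H E[X_H] = 34459425 · p^{9} = 34459425 · 40353607/198359290368 = 17167433257975/2448880128.
Numerically: E[X] ≈ 7010.3.

E[X] = 34459425 · (7/18)^{9} = 17167433257975/2448880128 ≈ 7010.3.


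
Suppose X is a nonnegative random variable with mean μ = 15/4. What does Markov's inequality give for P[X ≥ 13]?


μ = E[X] = 15/4, a = 13.
Markov: P[X ≥ 13] ≤ μ/a = (15/4)/13 = 15/52.
Numerically: ≈ 0.2885.
(Since a = 13 > μ = 3.7500, the bound 15/52 is < 1 and informative.)

P[X ≥ 13] ≤ 15/52 ≈ 0.2885.


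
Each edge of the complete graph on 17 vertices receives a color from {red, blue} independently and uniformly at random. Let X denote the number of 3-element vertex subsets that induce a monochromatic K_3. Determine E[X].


Let X = Σ_S X_S over the C(17, 3) = 680 subsets S of size 3, where X_S = 1 if the K_3 on S is monochromatic.
For a fixed S, the K_3 on S has C(3, 2) = 3 edges. P[all 3 edges red] = (1/2)^3, and likewise for blue, so P[monochromatic] = 2·(1/2)^3 = 2^{1 − 3} = 1/4.
Summing: E[X] = C(17, 3) · 2^{1 − 3} = 680 · 1/4 = 170.
Numerically: E[X] ≈ 170.000.

E[X] = C(17,3)·2^(1−C(3,2)) = 170 ≈ 170.000.


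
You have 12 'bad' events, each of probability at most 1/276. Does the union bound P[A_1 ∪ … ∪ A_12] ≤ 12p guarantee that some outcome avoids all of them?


Union bound: P[∪_{i=1}^{12} A_i] ≤ Σ_i P[A_i] ≤ 12·p = 12·(1/276) = 1/23.
Numerically: 1/23 ≈ 0.043478.
Is 1/23 < 1? YES.
Since P[∪ A_i] ≤ 1/23 < 1, the complement has P[∩ A_i^c] ≥ 1 − 1/23 = 22/23 > 0, so some outcome avoids every A_i.

12·p = 1/23 ≈ 0.043478; existence CERTIFIED by the union bound.


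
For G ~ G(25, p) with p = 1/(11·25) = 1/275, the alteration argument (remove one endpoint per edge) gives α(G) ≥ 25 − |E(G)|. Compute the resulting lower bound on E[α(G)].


E[|E(G)|] = C(25, 2)·p = 300 · (1/275) = 12/11.
E[α(G)] ≥ n − E[|E(G)|] = 25 − 12/11 = 263/11.
Numerically: ≈ 23.909.
(This is only a lower bound; the true E[α(G)] may be larger.)

E[α(G)] ≥ 263/11 ≈ 23.909.


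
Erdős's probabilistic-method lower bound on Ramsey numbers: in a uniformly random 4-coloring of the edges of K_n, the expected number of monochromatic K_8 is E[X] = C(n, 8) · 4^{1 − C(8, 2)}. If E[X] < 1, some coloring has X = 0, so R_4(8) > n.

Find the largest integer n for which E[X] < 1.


We need C(n, 8) · 4^{1 − 28} < 1, i.e. C(n, 8) < 4^{28 − 1} = 18014398509481984.
Check values of n near the boundary:
  n = 405: C(405, 8) = 16745853821188050; 16745853821188050 < 18014398509481984? YES
  n = 406: C(406, 8) = 17082453897995850; 17082453897995850 < 18014398509481984? YES
  n = 407: C(407, 8) = 17424959239309050; 17424959239309050 < 18014398509481984? YES
  n = 408: C(408, 8) = 17773458424095231; 17773458424095231 < 18014398509481984? YES
  n = 409: C(409, 8) = 18128041135797879; 18128041135797879 < 18014398509481984? NO
  n = 410: C(410, 8) = 18488798173326195; 18488798173326195 < 18014398509481984? NO
The largest n with C(n, 8) < 18014398509481984 is n = 408 (where E[X] = 17773458424095231/18014398509481984 ≈ 0.987). Hence R_4(8) > 408, i.e. R_4(8) ≥ 409.

Largest n = 408; hence R_4(8) > 408.


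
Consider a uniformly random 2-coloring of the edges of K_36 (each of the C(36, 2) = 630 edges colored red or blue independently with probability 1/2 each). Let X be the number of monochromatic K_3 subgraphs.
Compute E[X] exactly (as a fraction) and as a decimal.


Let X = Σ_S X_S over the C(36, 3) = 7140 subsets S of size 3, where X_S = 1 if the K_3 on S is monochromatic.
For a fixed S, the K_3 on S has C(3, 2) = 3 edges. P[all 3 edges red] = (1/2)^3, and likewise for blue, so P[monochromatic] = 2·(1/2)^3 = 2^{1 − 3} = 1/4.
By linearity of expectation: E[X] = C(36, 3) · 2^{1 − 3} = 7140 · 1/4 = 1785.
Numerically: E[X] ≈ 1785.0000.

E[X] = C(36,3)·2^(1−C(3,2)) = 1785 ≈ 1785.0000.


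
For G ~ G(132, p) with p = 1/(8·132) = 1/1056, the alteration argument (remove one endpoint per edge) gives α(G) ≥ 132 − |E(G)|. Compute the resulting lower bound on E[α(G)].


E[|E(G)|] = C(132, 2)·p = 8646 · (1/1056) = 131/16.
E[α(G)] ≥ n − E[|E(G)|] = 132 − 131/16 = 1981/16.
Numerically: ≈ 123.81250.
(This is only a lower bound; the true E[α(G)] may be larger.)

E[α(G)] ≥ 1981/16 ≈ 123.81250.


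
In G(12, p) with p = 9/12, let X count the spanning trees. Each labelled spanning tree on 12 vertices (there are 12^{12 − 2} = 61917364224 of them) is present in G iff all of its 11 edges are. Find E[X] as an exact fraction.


K_12 has 12^{12 − 2} = 61917364224 labelled spanning trees.
For each such spanning tree H, let X_H = 1 if all 11 edges of H are present in G. Then P[X_H = 1] = p^{11} = (3/4)^{11} = 177147/4194304.
By linearity of expectation: E[X] = Σ_H E[X_H] = 61917364224 · p^{11} = 61917364224 · 177147/4194304 = 10460353203/4.
Numerically: E[X] ≈ 2.61509e+09.

E[X] = 61917364224 · (3/4)^{11} = 10460353203/4 ≈ 2.61509e+09.


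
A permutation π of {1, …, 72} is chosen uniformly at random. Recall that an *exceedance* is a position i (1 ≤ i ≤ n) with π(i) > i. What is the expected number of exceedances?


Write X = Σ_{i=1}^{72} X_i, where X_i = 1_{π(i) > i}.
For each fixed i, π(i) is uniform over {1, …, 72} (marginal of a uniform permutation), so P[π(i) > i] = (n − i)/n. Summing: Σ_{i=1}^{72} (n − i)/n = (0 + 1 + … + 71)/72 = 72(72 − 1)/(2·72) = (72 − 1)/2.
Hence E[X] = Σ_{i=1}^{72} (72 − i)/72 = 71/2 ≈ 35.500.

E[X] = 71/2 = 35.500.


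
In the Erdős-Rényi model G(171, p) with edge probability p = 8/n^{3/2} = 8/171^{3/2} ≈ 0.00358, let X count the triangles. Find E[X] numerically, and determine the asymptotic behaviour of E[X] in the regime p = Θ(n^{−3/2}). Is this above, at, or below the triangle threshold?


Number of potential triangles: C(171, 3) = 818805.
Each occurs with probability p³ ≈ (0.00358)³ ≈ 4.57918e-08.
By linearity: E[X] = C(171, 3)·p³ ≈ 818805 · 4.57918e-08 ≈ 0.037.
Since α = 3/2 > 1, p = c/n^{3/2} = o(1/n) is below the triangle threshold p ~ 1/n. Asymptotically E[X] ~ (c³/6)·n^{3(1−α)} = (8³/6)·n^{-1.5} → 0, so by Markov's inequality G has no triangles w.h.p.

E[X] ≈ 0.037; in regime p = Θ(1/n^{3/2}) E[X] tends to 0 (below the triangle threshold p ~ 1/n).


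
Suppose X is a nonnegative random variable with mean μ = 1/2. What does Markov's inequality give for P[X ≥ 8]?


μ = E[X] = 1/2, a = 8.
Markov: P[X ≥ 8] ≤ μ/a = (1/2)/8 = 1/16.
Numerically: ≈ 0.06250.
(Since a = 8 > μ = 0.50000, the bound 1/16 is < 1 and informative.)

P[X ≥ 8] ≤ 1/16 ≈ 0.06250.


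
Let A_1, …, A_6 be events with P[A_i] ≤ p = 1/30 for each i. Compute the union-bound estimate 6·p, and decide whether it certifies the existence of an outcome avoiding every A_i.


Union bound: P[∪_{i=1}^{6} A_i] ≤ Σ_i P[A_i] ≤ 6·p = 6·(1/30) = 1/5.
Numerically: 1/5 ≈ 0.200000.
Is 1/5 < 1? YES.
Since P[∪ A_i] ≤ 1/5 < 1, the complement has P[∩ A_i^c] ≥ 1 − 1/5 = 4/5 > 0, so some outcome avoids every A_i.

6·p = 1/5 ≈ 0.200000; existence CERTIFIED by the union bound.


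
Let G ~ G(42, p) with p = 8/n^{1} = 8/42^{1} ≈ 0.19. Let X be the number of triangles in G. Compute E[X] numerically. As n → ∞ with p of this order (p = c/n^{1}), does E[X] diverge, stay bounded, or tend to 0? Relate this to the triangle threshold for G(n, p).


Number of potential triangles: C(42, 3) = 11480.
Each occurs with probability p³ ≈ (0.19)³ ≈ 6.91070e-03.
By linearity: E[X] = C(42, 3)·p³ ≈ 11480 · 6.91070e-03 ≈ 79.335.
Here α = 1, so p = 8/n is exactly at the triangle threshold p ~ 1/n. Asymptotically E[X] → c³/6 = 8³/6 = 256/3 ≈ 85.333, a bounded constant. In this regime the triangle count is asymptotically Poisson(c³/6).

E[X] ≈ 79.335; in regime p = Θ(1/n^{1}) E[X] stays bounded (at the triangle threshold p ~ 1/n).


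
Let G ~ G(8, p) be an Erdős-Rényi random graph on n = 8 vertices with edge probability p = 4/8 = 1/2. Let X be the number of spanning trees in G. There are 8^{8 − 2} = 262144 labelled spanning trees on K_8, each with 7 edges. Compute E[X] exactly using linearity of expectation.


K_8 has 8^{8 − 2} = 262144 labelled spanning trees.
For each such spanning tree H, let X_H = 1 if all 7 edges of H are present in G. Then P[X_H = 1] = p^{7} = (1/2)^{7} = 1/128.
By linearity of expectation: E[X] = Σ_H E[X_H] = 262144 · p^{7} = 262144 · 1/128 = 2048.
Numerically: E[X] ≈ 2048.

E[X] = 262144 · (1/2)^{7} = 2048 ≈ 2048.


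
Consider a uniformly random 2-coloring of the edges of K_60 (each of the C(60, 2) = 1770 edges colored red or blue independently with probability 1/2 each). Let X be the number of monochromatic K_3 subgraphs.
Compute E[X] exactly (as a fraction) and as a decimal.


Let X = Σ_S X_S over the C(60, 3) = 34220 subsets S of size 3, where X_S = 1 if the K_3 on S is monochromatic.
For a fixed S, the K_3 on S has C(3, 2) = 3 edges. P[all 3 edges red] = (1/2)^3, and likewise for blue, so P[monochromatic] = 2·(1/2)^3 = 2^{1 − 3} = 1/4.
By linearity: E[X] = C(60, 3) · 2^{1 − 3} = 34220 · 1/4 = 8555.
Numerically: E[X] ≈ 8555.000000.

E[X] = C(60,3)·2^(1−C(3,2)) = 8555 ≈ 8555.000000.


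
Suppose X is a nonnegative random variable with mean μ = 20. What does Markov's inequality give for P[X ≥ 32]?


μ = E[X] = 20, a = 32.
Markov: P[X ≥ 32] ≤ μ/a = (20)/32 = 5/8.
Numerically: ≈ 0.6250.
(Since a = 32 > μ = 20.0000, the bound 5/8 is < 1 and informative.)

P[X ≥ 32] ≤ 5/8 ≈ 0.6250.


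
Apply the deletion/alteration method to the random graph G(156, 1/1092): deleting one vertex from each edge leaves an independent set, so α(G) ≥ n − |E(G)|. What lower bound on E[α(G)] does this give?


E[|E(G)|] = C(156, 2)·p = 12090 · (1/1092) = 155/14.
E[α(G)] ≥ n − E[|E(G)|] = 156 − 155/14 = 2029/14.
Numerically: ≈ 144.928571.
(This is only a lower bound; the true E[α(G)] may be larger.)

E[α(G)] ≥ 2029/14 ≈ 144.928571.


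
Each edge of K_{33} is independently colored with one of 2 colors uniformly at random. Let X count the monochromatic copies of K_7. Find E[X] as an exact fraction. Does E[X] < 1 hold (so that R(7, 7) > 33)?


E[X] = C(33, 7) · 2^{1 − 21} = 4272048 · 2^{−20} = 4272048/1048576.
As a reduced fraction: E[X] = 267003/65536 ≈ 4.07414.
Is E[X] < 1? NO.
Since E[X] ≥ 1, the first-moment bound is inconclusive at n = 33; it does NOT by itself certify R(7, 7) > 33.

E[X] = 267003/65536 ≈ 4.07414; E[X] ≥ 1; first-moment method inconclusive here.


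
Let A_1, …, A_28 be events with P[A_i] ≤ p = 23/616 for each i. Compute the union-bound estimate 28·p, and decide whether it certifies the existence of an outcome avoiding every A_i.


Union bound: P[∪_{i=1}^{28} A_i] ≤ Σ_i P[A_i] ≤ 28·p = 28·(23/616) = 23/22.
Numerically: 23/22 ≈ 1.045455.
Is 23/22 < 1? NO.
Since the bound 23/22 is ≥ 1, the union bound is uninformative here; it does NOT by itself certify existence.

28·p = 23/22 ≈ 1.045455; existence NOT certified by the union bound.


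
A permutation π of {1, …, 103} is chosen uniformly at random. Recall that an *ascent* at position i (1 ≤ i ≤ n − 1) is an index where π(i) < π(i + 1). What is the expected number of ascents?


Write X = Σ X_I over i = 1, …, 102, with X_I the indicator of one ascent.
There are 102 indicators.
For each fixed i, the pair (π(i), π(i+1)) is a uniformly random ordered pair of distinct values from {1, …, 103}; by symmetry P[π(i) < π(i+1)] = 1/2.
By linearity: E[X] = 102 · (1/2) = (103 − 1) · (1/2) = 51 ≈ 51.0000.

E[X] = 51 = 51.0000.


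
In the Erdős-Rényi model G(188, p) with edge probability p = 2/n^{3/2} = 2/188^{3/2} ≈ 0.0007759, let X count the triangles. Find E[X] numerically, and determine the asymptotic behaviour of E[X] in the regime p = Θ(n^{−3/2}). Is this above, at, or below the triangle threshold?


Number of potential triangles: C(188, 3) = 1089836.
Each occurs with probability p³ ≈ (0.0007759)³ ≈ 4.670675e-10.
By linearity: E[X] = C(188, 3)·p³ ≈ 1089836 · 4.670675e-10 ≈ 0.0005.
Since α = 3/2 > 1, p = c/n^{3/2} = o(1/n) is below the triangle threshold p ~ 1/n. Asymptotically E[X] ~ (c³/6)·n^{3(1−α)} = (2³/6)·n^{-1.5} → 0, so by Markov's inequality G has no triangles w.h.p.

E[X] ≈ 0.0005; in regime p = Θ(1/n^{3/2}) E[X] tends to 0 (below the triangle threshold p ~ 1/n).


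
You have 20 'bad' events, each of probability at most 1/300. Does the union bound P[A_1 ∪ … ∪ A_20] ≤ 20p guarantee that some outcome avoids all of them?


Union bound: P[∪_{i=1}^{20} A_i] ≤ Σ_i P[A_i] ≤ 20·p = 20·(1/300) = 1/15.
Numerically: 1/15 ≈ 0.066667.
Is 1/15 < 1? YES.
Since P[∪ A_i] ≤ 1/15 < 1, the complement has P[∩ A_i^c] ≥ 1 − 1/15 = 14/15 > 0, so some outcome avoids every A_i.

20·p = 1/15 ≈ 0.066667; existence CERTIFIED by the union bound.


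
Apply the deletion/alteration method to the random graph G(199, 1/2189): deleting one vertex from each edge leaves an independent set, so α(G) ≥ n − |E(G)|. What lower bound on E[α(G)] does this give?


E[|E(G)|] = C(199, 2)·p = 19701 · (1/2189) = 9.
E[α(G)] ≥ n − E[|E(G)|] = 199 − 9 = 190.
Numerically: ≈ 190.0000.
(This is only a lower bound; the true E[α(G)] may be larger.)

E[α(G)] ≥ 190 ≈ 190.0000.


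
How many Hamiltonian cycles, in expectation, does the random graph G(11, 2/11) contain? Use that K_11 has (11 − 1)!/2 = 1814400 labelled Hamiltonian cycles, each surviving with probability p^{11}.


K_11 has (11 − 1)!/2 = 1814400 labelled Hamiltonian cycles.
For each such Hamiltonian cycle H, let X_H = 1 if all 11 edges of H are present in G. Then P[X_H = 1] = p^{11} = (2/11)^{11} = 2048/285311670611.
Summing the indicators: E[X] = Σ_H E[X_H] = 1814400 · p^{11} = 1814400 · 2048/285311670611 = 3715891200/285311670611.
Numerically: E[X] ≈ 0.01302.

E[X] = 1814400 · (2/11)^{11} = 3715891200/285311670611 ≈ 0.01302.


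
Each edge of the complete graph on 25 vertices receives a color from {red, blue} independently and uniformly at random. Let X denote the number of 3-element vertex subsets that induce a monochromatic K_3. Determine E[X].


Let X = Σ_S X_S over the C(25, 3) = 2300 subsets S of size 3, where X_S = 1 if the K_3 on S is monochromatic.
For a fixed S, the K_3 on S has C(3, 2) = 3 edges. P[all 3 edges red] = (1/2)^3, and likewise for blue, so P[monochromatic] = 2·(1/2)^3 = 2^{1 − 3} = 1/4.
By linearity: E[X] = C(25, 3) · 2^{1 − 3} = 2300 · 1/4 = 575.
Numerically: E[X] ≈ 575.0000.

E[X] = C(25,3)·2^(1−C(3,2)) = 575 ≈ 575.0000.
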